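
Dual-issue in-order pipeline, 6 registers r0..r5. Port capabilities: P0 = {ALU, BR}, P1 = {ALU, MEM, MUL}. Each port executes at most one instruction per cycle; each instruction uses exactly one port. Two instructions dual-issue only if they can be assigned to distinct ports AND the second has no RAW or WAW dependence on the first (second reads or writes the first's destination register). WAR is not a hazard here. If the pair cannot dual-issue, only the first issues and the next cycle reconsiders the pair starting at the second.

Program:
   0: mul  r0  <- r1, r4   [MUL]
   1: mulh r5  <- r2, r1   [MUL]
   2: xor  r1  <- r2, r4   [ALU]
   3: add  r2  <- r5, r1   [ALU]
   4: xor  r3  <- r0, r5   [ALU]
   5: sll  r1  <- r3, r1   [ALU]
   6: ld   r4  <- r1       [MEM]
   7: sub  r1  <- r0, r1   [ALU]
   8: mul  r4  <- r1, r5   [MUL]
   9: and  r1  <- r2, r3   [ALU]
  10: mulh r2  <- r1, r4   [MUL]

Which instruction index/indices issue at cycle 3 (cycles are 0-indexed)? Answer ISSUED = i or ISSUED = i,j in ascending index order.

ISSUED = 5

0. mul @i0  | no-port MUL/MUL
1. mulh/xor @i1&i2  | pair
2. add/xor @i3&i4  | pair
3. sll @i5  | RAW r1
4. ld/sub @i6&i7  | pair
5. mul/and @i8&i9  | pair
6. mulh @i10  | tail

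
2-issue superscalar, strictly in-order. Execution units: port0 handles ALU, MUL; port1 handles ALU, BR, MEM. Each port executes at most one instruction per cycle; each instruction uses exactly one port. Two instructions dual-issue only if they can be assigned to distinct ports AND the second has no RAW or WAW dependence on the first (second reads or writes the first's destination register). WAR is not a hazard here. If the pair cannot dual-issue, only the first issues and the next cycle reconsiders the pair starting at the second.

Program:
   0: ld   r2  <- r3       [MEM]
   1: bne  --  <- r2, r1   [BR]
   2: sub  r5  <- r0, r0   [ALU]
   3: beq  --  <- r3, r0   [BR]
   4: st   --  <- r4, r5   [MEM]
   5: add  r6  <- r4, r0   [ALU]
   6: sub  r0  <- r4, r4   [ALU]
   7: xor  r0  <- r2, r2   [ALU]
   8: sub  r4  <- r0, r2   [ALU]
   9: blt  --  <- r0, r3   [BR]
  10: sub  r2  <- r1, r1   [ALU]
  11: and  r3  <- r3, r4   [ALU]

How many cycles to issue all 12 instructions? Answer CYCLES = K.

  cy0 -> i0 (ld.MEM) no-port MEM/BR
  cy1 -> i1/i2 (bne.BR sub.ALU) 2-wide
  cy2 -> i3 (beq.BR) no-port BR/MEM
  cy3 -> i4/i5 (st.MEM add.ALU) 2-wide
  cy4 -> i6 (sub.ALU) WAW r0
  cy5 -> i7 (xor.ALU) RAW r0
  cy6 -> i8/i9 (sub.ALU blt.BR) 2-wide
  cy7 -> i10/i11 (sub.ALU and.ALU) 2-wide

CYCLES = 8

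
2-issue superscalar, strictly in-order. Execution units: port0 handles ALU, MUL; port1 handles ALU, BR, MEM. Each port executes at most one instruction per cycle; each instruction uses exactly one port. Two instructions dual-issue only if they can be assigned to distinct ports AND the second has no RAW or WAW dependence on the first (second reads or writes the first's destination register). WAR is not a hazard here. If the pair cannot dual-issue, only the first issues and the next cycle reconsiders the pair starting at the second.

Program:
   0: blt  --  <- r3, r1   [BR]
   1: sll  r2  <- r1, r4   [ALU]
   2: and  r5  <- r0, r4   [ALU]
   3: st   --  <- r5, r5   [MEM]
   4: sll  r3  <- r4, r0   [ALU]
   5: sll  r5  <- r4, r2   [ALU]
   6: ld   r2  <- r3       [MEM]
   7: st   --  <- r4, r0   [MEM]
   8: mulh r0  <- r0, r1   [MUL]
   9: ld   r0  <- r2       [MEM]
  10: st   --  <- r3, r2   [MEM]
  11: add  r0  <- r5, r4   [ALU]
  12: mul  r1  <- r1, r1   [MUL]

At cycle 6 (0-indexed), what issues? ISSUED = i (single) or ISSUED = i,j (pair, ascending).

ISSUED = 10,11

0. blt;sll @i0/i1  | dual
1. and @i2  | RAW r5
2. st;sll @i3/i4  | dual
3. sll;ld @i5/i6  | dual
4. st;mulh @i7/i8  | dual
5. ld @i9  | no-port MEM/MEM
6. st;add @i10/i11  | dual
7. mul @i12  | tail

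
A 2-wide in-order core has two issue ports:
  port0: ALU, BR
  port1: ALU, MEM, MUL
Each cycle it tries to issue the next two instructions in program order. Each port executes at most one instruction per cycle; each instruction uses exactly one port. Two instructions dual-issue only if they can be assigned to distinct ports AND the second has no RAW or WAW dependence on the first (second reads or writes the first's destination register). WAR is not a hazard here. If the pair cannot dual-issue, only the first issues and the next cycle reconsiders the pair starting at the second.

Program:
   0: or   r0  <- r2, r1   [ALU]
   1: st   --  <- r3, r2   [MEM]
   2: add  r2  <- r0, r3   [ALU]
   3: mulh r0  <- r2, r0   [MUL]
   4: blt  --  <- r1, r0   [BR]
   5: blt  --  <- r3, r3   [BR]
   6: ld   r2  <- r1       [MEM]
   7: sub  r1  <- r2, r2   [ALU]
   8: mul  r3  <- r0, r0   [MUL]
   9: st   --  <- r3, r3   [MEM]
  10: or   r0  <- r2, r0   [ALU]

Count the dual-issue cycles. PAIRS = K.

[0] i0&i1  or.ALU;st.MEM  -- 2-wide
[1] i2  add.ALU  -- RAW r2
[2] i3  mulh.MUL  -- RAW r0
[3] i4  blt.BR  -- no-port BR/BR
[4] i5&i6  blt.BR;ld.MEM  -- 2-wide
[5] i7&i8  sub.ALU;mul.MUL  -- 2-wide
[6] i9&i10  st.MEM;or.ALU  -- 2-wide

PAIRS = 4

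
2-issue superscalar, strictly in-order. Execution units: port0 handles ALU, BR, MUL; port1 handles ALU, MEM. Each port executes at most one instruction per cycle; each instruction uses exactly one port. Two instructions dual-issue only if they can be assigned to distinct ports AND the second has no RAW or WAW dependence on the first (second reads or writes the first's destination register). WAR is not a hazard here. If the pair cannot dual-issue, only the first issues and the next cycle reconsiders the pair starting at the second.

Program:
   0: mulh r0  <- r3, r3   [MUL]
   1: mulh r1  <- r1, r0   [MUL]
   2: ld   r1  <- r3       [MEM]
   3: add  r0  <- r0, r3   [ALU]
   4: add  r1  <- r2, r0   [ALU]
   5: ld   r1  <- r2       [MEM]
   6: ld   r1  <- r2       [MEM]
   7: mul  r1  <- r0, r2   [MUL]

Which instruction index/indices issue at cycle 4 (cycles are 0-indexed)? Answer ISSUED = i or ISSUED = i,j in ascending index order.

ISSUED = 5

t=0 i0:mulh.MUL ; no-port MUL/MUL
t=1 i1:mulh.MUL ; WAW r1
t=2 i2/i3:ld.MEM;add.ALU ; pair
t=3 i4:add.ALU ; WAW r1
t=4 i5:ld.MEM ; no-port MEM/MEM
t=5 i6:ld.MEM ; WAW r1
t=6 i7:mul.MUL ; tail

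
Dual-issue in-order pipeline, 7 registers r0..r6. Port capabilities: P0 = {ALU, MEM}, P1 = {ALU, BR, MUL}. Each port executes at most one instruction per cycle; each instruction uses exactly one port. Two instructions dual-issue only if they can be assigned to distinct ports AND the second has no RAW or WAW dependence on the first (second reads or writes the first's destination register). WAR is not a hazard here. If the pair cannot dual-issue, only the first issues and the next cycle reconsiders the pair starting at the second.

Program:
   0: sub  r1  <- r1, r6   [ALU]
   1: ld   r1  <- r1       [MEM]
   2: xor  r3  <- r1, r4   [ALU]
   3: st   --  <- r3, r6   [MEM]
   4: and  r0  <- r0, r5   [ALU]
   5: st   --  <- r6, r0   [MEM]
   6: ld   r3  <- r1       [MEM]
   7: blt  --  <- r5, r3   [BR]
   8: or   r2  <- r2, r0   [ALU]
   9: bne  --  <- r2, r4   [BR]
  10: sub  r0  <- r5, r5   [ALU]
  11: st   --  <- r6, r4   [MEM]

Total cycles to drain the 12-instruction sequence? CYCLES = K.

c0: i0 sub  RAW+WAW r1
c1: i1 ld  RAW r1
c2: i2 xor  RAW r3
c3: i3/i4 st/and  2-wide
c4: i5 st  no-port MEM/MEM
c5: i6 ld  RAW r3
c6: i7/i8 blt/or  2-wide
c7: i9/i10 bne/sub  2-wide
c8: i11 st  tail

CYCLES = 9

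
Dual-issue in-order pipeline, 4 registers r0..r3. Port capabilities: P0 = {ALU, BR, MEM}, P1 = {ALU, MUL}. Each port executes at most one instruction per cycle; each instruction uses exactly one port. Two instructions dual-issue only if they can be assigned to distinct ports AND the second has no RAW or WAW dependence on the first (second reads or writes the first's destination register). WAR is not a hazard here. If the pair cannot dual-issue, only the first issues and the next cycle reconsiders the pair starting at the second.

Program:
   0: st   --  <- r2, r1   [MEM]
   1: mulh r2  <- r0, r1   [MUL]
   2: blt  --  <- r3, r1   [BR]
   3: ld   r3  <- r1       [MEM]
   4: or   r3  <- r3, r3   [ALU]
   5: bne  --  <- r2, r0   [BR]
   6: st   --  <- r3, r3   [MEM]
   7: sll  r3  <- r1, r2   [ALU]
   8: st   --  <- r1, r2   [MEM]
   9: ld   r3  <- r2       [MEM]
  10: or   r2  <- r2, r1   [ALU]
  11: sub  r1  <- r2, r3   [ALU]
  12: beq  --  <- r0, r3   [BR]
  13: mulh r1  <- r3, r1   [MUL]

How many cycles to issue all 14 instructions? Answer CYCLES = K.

CYCLES = 9

#0 head=0: st.MEM+mulh.MUL i0,i1 dual
#1 head=2: blt.BR i2 no-port BR/MEM
#2 head=3: ld.MEM i3 RAW+WAW r3
#3 head=4: or.ALU+bne.BR i4,i5 dual
#4 head=6: st.MEM+sll.ALU i6,i7 dual
#5 head=8: st.MEM i8 no-port MEM/MEM
#6 head=9: ld.MEM+or.ALU i9,i10 dual
#7 head=11: sub.ALU+beq.BR i11,i12 dual
#8 head=13: mulh.MUL i13 tail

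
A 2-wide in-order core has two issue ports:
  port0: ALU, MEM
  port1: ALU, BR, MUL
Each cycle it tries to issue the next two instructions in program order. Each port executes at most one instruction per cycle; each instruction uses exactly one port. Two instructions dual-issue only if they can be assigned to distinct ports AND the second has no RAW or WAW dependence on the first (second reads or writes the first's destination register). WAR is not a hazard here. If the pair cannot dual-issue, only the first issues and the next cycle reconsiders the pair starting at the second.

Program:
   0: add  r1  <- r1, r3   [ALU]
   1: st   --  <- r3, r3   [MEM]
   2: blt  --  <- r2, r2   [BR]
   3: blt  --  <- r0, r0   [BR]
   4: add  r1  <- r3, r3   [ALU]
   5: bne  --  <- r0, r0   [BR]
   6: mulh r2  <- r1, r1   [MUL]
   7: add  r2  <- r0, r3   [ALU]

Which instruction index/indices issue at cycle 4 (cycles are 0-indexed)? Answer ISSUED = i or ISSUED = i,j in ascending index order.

[0] i0/i1  add st  -- dual
[1] i2  blt  -- no-port BR/BR
[2] i3/i4  blt add  -- dual
[3] i5  bne  -- no-port BR/MUL
[4] i6  mulh  -- WAW r2
[5] i7  add  -- tail

ISSUED = 6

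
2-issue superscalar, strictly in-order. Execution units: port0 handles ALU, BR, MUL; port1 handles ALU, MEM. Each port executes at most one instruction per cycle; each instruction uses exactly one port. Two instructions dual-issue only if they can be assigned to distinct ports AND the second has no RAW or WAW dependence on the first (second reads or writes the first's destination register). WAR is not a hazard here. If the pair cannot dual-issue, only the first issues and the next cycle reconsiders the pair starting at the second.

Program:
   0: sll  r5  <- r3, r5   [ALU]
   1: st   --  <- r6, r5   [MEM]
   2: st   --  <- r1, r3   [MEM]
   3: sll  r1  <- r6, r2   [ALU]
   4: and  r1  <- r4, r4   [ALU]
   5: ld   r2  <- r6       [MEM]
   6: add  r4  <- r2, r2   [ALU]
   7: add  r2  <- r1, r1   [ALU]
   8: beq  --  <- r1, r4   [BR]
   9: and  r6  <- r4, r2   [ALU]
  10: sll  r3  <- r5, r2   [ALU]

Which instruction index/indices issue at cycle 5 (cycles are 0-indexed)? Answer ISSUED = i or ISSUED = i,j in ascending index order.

t=0 i0:sll.ALU ; RAW r5
t=1 i1:st.MEM ; no-port MEM/MEM
t=2 i2+i3:st.MEM;sll.ALU ; 2-wide
t=3 i4+i5:and.ALU;ld.MEM ; 2-wide
t=4 i6+i7:add.ALU;add.ALU ; 2-wide
t=5 i8+i9:beq.BR;and.ALU ; 2-wide
t=6 i10:sll.ALU ; tail

ISSUED = 8,9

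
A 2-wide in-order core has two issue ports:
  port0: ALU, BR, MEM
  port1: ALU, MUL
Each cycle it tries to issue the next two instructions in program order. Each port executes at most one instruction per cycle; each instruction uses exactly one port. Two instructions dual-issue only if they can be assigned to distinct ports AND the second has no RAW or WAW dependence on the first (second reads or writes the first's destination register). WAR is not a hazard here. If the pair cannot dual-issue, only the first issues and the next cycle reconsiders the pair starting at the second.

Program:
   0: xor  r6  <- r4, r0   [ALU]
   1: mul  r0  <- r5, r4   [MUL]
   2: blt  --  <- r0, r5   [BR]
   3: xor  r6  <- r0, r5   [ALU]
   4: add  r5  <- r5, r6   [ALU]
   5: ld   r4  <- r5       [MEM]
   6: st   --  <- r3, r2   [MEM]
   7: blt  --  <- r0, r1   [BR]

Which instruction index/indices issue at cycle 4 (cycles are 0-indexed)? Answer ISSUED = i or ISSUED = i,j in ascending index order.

ISSUED = 6

0. xor;mul @i0,i1  | dual
1. blt;xor @i2,i3  | dual
2. add @i4  | RAW r5
3. ld @i5  | no-port MEM/MEM
4. st @i6  | no-port MEM/BR
5. blt @i7  | tail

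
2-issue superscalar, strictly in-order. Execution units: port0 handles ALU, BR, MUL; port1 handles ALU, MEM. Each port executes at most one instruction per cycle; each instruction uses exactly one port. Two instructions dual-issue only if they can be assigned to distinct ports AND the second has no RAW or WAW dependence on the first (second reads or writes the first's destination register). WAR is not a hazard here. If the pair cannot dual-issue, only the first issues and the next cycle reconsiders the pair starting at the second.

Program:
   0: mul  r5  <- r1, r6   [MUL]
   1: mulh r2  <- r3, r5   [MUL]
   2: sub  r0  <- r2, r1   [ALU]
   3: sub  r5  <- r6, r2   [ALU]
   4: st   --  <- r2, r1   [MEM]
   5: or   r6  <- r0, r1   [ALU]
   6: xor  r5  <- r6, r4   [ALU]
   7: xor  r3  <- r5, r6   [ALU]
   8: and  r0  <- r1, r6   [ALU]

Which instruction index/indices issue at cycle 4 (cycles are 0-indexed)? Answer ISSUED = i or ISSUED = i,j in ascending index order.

[0] i0  mul  -- no-port MUL/MUL
[1] i1  mulh  -- RAW r2
[2] i2+i3  sub sub  -- 2-wide
[3] i4+i5  st or  -- 2-wide
[4] i6  xor  -- RAW r5
[5] i7+i8  xor and  -- 2-wide

ISSUED = 6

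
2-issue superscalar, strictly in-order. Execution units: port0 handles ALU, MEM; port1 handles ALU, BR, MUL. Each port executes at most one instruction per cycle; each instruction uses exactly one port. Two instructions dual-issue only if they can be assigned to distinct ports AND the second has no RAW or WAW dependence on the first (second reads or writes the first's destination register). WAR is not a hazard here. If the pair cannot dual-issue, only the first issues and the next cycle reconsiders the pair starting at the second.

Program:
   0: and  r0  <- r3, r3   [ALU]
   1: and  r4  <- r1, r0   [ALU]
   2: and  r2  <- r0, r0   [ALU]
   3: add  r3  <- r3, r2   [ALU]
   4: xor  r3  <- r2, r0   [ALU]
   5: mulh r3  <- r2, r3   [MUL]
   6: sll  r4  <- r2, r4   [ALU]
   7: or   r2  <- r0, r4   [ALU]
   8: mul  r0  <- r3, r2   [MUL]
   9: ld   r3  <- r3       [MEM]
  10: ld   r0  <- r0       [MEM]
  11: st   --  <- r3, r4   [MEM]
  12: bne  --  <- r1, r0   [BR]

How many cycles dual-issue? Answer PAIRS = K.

PAIRS = 4

  cy0 -> i0 (and.ALU) RAW r0
  cy1 -> i1,i2 (and.ALU and.ALU) 2-wide
  cy2 -> i3 (add.ALU) WAW r3
  cy3 -> i4 (xor.ALU) RAW+WAW r3
  cy4 -> i5,i6 (mulh.MUL sll.ALU) 2-wide
  cy5 -> i7 (or.ALU) RAW r2
  cy6 -> i8,i9 (mul.MUL ld.MEM) 2-wide
  cy7 -> i10 (ld.MEM) no-port MEM/MEM
  cy8 -> i11,i12 (st.MEM bne.BR) 2-wide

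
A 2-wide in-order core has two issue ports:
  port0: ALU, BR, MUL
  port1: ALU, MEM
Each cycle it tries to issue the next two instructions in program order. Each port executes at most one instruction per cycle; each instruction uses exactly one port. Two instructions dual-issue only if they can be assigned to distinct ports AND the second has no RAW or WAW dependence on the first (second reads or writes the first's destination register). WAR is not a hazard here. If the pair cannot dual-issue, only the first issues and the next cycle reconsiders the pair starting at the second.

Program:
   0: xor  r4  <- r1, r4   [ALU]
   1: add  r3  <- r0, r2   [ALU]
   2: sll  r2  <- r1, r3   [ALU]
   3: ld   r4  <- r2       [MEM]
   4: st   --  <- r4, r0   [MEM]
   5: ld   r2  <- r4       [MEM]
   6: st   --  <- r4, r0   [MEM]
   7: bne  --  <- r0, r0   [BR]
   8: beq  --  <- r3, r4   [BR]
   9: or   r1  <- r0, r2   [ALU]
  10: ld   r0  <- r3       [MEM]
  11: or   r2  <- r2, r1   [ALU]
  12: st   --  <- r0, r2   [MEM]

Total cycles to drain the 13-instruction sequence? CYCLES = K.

CYCLES = 9

t=0 i0&i1:xor.ALU add.ALU ; dual
t=1 i2:sll.ALU ; RAW r2
t=2 i3:ld.MEM ; no-port MEM/MEM
t=3 i4:st.MEM ; no-port MEM/MEM
t=4 i5:ld.MEM ; no-port MEM/MEM
t=5 i6&i7:st.MEM bne.BR ; dual
t=6 i8&i9:beq.BR or.ALU ; dual
t=7 i10&i11:ld.MEM or.ALU ; dual
t=8 i12:st.MEM ; tail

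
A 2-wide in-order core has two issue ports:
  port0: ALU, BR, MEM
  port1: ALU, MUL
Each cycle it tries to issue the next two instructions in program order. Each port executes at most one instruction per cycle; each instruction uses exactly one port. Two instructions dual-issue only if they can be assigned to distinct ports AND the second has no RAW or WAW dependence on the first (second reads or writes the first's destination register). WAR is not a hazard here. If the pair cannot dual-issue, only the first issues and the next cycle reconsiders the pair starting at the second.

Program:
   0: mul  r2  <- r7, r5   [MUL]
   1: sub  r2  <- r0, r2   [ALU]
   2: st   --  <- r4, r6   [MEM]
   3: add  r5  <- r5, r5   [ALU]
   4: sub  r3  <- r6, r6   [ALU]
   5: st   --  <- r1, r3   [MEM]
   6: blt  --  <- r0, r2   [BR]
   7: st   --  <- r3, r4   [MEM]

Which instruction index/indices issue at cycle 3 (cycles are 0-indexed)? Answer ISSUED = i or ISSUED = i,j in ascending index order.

#0 head=0: mul.MUL i0 RAW+WAW r2
#1 head=1: sub.ALU st.MEM i1&i2 dual
#2 head=3: add.ALU sub.ALU i3&i4 dual
#3 head=5: st.MEM i5 no-port MEM/BR
#4 head=6: blt.BR i6 no-port BR/MEM
#5 head=7: st.MEM i7 tail

ISSUED = 5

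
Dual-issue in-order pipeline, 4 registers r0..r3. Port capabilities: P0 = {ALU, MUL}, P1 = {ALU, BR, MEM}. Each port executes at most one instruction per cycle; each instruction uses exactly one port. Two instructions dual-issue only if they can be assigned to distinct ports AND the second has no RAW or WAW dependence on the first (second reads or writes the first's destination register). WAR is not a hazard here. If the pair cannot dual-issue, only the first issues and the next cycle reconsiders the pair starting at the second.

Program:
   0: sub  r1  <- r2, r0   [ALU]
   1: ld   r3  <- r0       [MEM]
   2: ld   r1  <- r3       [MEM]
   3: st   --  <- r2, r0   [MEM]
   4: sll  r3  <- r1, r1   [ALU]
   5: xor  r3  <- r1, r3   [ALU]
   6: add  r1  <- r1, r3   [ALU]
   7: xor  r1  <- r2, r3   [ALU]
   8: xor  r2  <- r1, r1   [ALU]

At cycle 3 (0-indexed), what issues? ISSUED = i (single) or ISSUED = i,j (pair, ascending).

ISSUED = 5

t=0 i0/i1:sub/ld ; pair
t=1 i2:ld ; no-port MEM/MEM
t=2 i3/i4:st/sll ; pair
t=3 i5:xor ; RAW r3
t=4 i6:add ; WAW r1
t=5 i7:xor ; RAW r1
t=6 i8:xor ; tail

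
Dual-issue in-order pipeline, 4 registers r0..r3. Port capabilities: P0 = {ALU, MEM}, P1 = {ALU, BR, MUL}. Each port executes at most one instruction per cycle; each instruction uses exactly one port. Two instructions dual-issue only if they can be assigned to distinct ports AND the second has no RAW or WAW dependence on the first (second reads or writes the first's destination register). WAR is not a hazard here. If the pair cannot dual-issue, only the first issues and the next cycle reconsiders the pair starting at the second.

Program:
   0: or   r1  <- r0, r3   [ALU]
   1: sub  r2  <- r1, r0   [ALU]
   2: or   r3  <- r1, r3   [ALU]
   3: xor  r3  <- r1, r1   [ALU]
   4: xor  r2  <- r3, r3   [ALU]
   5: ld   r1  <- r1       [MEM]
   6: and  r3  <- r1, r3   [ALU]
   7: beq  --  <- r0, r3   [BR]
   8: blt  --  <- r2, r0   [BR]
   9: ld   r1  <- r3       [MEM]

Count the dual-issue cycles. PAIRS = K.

t=0 i0:or ; RAW r1
t=1 i1/i2:sub;or ; 2-wide
t=2 i3:xor ; RAW r3
t=3 i4/i5:xor;ld ; 2-wide
t=4 i6:and ; RAW r3
t=5 i7:beq ; no-port BR/BR
t=6 i8/i9:blt;ld ; 2-wide

PAIRS = 3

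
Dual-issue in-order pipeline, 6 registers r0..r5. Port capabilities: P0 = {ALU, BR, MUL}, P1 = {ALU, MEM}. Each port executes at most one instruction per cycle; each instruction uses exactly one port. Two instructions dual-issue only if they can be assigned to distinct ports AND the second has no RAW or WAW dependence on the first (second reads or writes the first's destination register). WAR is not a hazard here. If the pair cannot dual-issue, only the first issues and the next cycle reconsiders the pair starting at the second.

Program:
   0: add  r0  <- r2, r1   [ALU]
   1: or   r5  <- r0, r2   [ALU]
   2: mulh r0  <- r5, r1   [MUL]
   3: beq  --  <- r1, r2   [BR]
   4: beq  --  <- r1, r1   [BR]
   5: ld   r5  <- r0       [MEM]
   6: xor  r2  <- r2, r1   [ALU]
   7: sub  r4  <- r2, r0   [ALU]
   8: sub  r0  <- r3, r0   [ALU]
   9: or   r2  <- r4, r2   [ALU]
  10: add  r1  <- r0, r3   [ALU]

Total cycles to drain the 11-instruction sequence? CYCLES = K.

0. add.ALU @i0  | RAW r0
1. or.ALU @i1  | RAW r5
2. mulh.MUL @i2  | no-port MUL/BR
3. beq.BR @i3  | no-port BR/BR
4. beq.BR ld.MEM @i4&i5  | pair
5. xor.ALU @i6  | RAW r2
6. sub.ALU sub.ALU @i7&i8  | pair
7. or.ALU add.ALU @i9&i10  | pair

CYCLES = 8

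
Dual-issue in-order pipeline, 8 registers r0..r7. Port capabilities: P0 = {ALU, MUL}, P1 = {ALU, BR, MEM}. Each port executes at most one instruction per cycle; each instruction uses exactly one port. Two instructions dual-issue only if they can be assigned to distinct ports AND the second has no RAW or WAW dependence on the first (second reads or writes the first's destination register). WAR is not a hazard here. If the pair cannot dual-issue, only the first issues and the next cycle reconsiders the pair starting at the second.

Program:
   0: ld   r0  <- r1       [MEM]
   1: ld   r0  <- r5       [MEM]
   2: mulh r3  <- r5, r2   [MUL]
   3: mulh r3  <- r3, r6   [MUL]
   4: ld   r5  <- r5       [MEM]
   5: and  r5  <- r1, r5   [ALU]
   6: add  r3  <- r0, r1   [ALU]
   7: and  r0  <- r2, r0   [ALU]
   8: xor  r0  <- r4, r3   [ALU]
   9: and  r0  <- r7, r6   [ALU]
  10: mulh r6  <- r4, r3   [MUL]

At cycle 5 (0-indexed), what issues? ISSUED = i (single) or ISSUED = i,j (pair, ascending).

ISSUED = 8

c0: i0 ld.MEM  no-port MEM/MEM
c1: i1+i2 ld.MEM/mulh.MUL  2-wide
c2: i3+i4 mulh.MUL/ld.MEM  2-wide
c3: i5+i6 and.ALU/add.ALU  2-wide
c4: i7 and.ALU  WAW r0
c5: i8 xor.ALU  WAW r0
c6: i9+i10 and.ALU/mulh.MUL  2-wide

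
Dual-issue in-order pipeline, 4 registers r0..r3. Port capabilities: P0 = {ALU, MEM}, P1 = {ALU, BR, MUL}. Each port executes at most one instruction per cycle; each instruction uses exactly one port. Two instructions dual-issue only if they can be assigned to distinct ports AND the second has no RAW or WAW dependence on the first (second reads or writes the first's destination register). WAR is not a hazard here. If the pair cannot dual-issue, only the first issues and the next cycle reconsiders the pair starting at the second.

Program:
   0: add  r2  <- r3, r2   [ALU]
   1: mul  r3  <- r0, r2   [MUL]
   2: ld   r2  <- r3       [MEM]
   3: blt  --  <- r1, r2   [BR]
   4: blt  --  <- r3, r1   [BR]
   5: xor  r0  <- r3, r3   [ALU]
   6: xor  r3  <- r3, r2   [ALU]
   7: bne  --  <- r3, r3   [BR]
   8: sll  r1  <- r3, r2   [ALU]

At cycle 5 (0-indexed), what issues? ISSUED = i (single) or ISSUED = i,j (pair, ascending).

ISSUED = 6

t=0 i0:add.ALU ; RAW r2
t=1 i1:mul.MUL ; RAW r3
t=2 i2:ld.MEM ; RAW r2
t=3 i3:blt.BR ; no-port BR/BR
t=4 i4+i5:blt.BR;xor.ALU ; dual
t=5 i6:xor.ALU ; RAW r3
t=6 i7+i8:bne.BR;sll.ALU ; dual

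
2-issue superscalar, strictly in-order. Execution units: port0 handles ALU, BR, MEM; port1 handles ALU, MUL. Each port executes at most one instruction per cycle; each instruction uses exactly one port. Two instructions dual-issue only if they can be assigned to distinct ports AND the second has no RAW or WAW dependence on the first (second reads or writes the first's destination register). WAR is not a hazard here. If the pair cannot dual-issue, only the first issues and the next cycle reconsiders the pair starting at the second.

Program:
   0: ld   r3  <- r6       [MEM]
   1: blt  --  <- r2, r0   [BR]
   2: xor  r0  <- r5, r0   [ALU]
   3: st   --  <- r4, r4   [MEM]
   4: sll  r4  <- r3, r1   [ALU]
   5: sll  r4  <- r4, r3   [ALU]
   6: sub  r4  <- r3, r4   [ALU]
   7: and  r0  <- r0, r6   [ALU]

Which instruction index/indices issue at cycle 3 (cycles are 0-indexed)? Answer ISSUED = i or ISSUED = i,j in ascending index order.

c0: i0 ld  no-port MEM/BR
c1: i1&i2 blt xor  2-wide
c2: i3&i4 st sll  2-wide
c3: i5 sll  RAW+WAW r4
c4: i6&i7 sub and  2-wide

ISSUED = 5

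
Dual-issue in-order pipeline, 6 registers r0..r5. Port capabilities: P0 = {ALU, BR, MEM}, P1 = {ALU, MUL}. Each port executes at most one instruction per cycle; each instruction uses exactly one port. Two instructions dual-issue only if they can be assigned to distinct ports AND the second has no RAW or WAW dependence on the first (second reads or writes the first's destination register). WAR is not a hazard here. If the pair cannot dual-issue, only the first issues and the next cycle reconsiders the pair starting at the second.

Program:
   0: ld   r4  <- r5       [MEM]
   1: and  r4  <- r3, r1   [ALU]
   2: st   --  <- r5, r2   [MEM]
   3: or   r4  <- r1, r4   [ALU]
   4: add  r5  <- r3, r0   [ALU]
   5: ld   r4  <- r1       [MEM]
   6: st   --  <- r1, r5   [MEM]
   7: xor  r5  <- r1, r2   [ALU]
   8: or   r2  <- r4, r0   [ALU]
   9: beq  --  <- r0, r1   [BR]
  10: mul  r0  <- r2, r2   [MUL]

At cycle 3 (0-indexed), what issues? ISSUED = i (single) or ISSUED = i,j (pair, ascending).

[0] i0  ld.MEM  -- WAW r4
[1] i1,i2  and.ALU/st.MEM  -- pair
[2] i3,i4  or.ALU/add.ALU  -- pair
[3] i5  ld.MEM  -- no-port MEM/MEM
[4] i6,i7  st.MEM/xor.ALU  -- pair
[5] i8,i9  or.ALU/beq.BR  -- pair
[6] i10  mul.MUL  -- tail

ISSUED = 5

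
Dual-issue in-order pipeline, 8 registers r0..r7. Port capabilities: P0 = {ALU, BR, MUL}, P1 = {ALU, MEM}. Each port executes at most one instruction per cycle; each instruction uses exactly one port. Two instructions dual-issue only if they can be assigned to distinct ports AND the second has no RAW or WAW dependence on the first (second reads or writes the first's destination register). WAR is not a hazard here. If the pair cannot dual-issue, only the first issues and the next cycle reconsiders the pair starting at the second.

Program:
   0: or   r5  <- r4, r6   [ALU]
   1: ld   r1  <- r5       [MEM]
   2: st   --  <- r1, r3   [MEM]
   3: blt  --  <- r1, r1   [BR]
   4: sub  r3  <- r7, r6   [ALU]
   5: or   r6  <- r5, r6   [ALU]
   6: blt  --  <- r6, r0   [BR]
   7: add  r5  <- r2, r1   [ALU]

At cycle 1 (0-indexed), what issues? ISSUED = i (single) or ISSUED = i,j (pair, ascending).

c0: i0 or  RAW r5
c1: i1 ld  no-port MEM/MEM
c2: i2/i3 st+blt  dual
c3: i4/i5 sub+or  dual
c4: i6/i7 blt+add  dual

ISSUED = 1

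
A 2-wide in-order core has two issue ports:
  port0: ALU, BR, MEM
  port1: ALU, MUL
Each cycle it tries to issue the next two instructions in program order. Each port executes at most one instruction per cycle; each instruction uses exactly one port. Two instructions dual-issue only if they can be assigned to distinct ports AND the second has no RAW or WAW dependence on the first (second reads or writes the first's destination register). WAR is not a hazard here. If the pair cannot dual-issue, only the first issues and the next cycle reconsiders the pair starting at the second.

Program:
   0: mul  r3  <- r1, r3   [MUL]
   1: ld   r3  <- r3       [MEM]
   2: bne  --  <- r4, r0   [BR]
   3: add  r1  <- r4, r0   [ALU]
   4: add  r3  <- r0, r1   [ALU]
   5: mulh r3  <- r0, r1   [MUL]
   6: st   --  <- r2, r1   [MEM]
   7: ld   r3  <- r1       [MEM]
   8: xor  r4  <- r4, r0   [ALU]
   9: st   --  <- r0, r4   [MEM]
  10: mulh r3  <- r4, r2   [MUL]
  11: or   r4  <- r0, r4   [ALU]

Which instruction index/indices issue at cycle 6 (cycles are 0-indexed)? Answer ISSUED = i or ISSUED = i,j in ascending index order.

ISSUED = 9,10

c0: i0 mul  RAW+WAW r3
c1: i1 ld  no-port MEM/BR
c2: i2+i3 bne+add  pair
c3: i4 add  WAW r3
c4: i5+i6 mulh+st  pair
c5: i7+i8 ld+xor  pair
c6: i9+i10 st+mulh  pair
c7: i11 or  tail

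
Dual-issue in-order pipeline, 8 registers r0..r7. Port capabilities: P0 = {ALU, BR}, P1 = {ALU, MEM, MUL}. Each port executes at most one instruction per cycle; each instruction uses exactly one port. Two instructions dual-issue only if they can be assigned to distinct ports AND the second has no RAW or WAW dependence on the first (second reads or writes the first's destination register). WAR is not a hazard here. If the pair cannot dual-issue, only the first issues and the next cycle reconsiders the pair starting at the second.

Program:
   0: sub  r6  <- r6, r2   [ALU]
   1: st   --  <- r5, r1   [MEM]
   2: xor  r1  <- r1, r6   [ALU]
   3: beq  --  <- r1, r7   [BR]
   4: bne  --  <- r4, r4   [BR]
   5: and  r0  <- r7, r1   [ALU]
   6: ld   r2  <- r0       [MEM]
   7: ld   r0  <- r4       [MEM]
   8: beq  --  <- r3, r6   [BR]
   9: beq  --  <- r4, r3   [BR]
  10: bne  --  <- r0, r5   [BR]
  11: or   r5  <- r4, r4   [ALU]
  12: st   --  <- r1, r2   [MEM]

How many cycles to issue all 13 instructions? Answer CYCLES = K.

0. sub.ALU/st.MEM @i0,i1  | 2-wide
1. xor.ALU @i2  | RAW r1
2. beq.BR @i3  | no-port BR/BR
3. bne.BR/and.ALU @i4,i5  | 2-wide
4. ld.MEM @i6  | no-port MEM/MEM
5. ld.MEM/beq.BR @i7,i8  | 2-wide
6. beq.BR @i9  | no-port BR/BR
7. bne.BR/or.ALU @i10,i11  | 2-wide
8. st.MEM @i12  | tail

CYCLES = 9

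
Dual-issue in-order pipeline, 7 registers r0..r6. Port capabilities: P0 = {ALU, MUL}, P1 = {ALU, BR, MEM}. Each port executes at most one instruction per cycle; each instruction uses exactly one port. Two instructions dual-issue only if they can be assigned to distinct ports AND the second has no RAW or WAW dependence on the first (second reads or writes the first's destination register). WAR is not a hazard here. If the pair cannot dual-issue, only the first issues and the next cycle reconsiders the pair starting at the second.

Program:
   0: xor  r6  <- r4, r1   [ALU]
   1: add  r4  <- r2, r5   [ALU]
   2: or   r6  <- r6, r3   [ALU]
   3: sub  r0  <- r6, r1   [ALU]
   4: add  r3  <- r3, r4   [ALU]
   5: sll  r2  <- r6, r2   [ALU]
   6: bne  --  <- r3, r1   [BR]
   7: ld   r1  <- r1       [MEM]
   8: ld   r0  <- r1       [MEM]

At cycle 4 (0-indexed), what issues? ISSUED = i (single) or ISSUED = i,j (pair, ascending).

ISSUED = 7

  cy0 -> i0,i1 (xor+add) 2-wide
  cy1 -> i2 (or) RAW r6
  cy2 -> i3,i4 (sub+add) 2-wide
  cy3 -> i5,i6 (sll+bne) 2-wide
  cy4 -> i7 (ld) no-port MEM/MEM
  cy5 -> i8 (ld) tail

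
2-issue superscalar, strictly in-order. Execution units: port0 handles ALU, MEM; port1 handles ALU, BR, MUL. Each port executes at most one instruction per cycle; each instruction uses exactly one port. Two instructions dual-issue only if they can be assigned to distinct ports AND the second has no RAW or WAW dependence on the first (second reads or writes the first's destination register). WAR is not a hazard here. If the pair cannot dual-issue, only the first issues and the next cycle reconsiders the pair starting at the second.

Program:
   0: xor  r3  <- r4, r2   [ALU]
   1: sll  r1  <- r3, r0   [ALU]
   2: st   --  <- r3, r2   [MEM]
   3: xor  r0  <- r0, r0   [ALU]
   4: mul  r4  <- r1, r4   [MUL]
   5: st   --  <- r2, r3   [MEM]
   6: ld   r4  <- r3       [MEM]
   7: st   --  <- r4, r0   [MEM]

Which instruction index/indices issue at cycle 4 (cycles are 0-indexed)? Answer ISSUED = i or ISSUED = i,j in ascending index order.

c0: i0 xor  RAW r3
c1: i1+i2 sll+st  pair
c2: i3+i4 xor+mul  pair
c3: i5 st  no-port MEM/MEM
c4: i6 ld  no-port MEM/MEM
c5: i7 st  tail

ISSUED = 6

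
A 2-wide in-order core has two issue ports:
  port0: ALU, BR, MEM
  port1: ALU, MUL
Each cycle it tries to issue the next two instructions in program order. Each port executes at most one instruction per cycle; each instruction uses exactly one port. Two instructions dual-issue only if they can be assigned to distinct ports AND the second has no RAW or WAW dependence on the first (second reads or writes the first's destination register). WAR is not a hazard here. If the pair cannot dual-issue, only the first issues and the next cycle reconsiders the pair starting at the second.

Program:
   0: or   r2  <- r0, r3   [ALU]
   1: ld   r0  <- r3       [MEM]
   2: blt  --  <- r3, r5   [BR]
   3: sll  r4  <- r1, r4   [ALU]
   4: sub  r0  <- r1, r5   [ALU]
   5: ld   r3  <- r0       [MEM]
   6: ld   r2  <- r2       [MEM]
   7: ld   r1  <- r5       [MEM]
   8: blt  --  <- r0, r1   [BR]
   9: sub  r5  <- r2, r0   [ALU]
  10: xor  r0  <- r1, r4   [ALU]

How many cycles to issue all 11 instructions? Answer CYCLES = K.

c0: i0&i1 or/ld  2-wide
c1: i2&i3 blt/sll  2-wide
c2: i4 sub  RAW r0
c3: i5 ld  no-port MEM/MEM
c4: i6 ld  no-port MEM/MEM
c5: i7 ld  no-port MEM/BR
c6: i8&i9 blt/sub  2-wide
c7: i10 xor  tail

CYCLES = 8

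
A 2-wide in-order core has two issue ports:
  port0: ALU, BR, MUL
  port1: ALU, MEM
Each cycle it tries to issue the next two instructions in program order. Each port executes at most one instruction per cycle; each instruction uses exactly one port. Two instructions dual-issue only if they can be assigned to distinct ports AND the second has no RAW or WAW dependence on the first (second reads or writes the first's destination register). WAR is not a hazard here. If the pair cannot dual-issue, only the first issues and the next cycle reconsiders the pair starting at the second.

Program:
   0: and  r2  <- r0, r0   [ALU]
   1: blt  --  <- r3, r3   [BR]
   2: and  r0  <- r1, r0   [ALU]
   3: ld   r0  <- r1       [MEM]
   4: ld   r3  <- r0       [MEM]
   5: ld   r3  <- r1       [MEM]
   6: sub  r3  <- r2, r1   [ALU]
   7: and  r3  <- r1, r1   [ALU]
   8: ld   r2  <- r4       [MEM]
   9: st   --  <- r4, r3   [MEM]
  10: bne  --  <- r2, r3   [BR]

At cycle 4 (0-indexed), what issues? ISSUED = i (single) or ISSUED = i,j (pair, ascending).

ISSUED = 5

t=0 i0/i1:and;blt ; pair
t=1 i2:and ; WAW r0
t=2 i3:ld ; no-port MEM/MEM
t=3 i4:ld ; no-port MEM/MEM
t=4 i5:ld ; WAW r3
t=5 i6:sub ; WAW r3
t=6 i7/i8:and;ld ; pair
t=7 i9/i10:st;bne ; pair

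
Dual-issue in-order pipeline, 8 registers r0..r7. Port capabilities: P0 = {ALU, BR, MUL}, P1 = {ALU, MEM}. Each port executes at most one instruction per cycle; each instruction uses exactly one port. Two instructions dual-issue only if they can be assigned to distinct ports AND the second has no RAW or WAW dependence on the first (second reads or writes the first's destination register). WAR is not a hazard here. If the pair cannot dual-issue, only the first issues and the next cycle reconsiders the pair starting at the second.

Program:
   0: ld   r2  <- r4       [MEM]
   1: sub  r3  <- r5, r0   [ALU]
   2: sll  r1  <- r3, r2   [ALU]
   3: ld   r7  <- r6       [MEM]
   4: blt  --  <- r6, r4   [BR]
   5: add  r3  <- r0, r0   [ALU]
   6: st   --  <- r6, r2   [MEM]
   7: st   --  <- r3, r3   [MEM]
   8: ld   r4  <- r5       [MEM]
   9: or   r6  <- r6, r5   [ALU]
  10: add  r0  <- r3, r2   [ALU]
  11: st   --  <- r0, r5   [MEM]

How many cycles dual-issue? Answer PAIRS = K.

#0 head=0: ld+sub i0,i1 2-wide
#1 head=2: sll+ld i2,i3 2-wide
#2 head=4: blt+add i4,i5 2-wide
#3 head=6: st i6 no-port MEM/MEM
#4 head=7: st i7 no-port MEM/MEM
#5 head=8: ld+or i8,i9 2-wide
#6 head=10: add i10 RAW r0
#7 head=11: st i11 tail

PAIRS = 4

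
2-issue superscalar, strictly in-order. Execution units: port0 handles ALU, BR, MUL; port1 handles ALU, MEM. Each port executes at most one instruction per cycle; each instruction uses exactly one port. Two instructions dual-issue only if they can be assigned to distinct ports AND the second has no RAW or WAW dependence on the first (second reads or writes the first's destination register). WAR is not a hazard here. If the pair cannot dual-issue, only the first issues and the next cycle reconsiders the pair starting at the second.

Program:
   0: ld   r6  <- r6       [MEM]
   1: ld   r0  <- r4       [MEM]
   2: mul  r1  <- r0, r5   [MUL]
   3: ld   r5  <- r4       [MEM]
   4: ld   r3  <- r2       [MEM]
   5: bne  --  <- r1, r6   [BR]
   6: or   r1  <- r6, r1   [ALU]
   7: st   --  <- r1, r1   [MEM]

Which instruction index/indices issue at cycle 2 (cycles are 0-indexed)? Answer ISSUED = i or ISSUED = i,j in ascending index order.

ISSUED = 2,3

t=0 i0:ld.MEM ; no-port MEM/MEM
t=1 i1:ld.MEM ; RAW r0
t=2 i2+i3:mul.MUL ld.MEM ; 2-wide
t=3 i4+i5:ld.MEM bne.BR ; 2-wide
t=4 i6:or.ALU ; RAW r1
t=5 i7:st.MEM ; tail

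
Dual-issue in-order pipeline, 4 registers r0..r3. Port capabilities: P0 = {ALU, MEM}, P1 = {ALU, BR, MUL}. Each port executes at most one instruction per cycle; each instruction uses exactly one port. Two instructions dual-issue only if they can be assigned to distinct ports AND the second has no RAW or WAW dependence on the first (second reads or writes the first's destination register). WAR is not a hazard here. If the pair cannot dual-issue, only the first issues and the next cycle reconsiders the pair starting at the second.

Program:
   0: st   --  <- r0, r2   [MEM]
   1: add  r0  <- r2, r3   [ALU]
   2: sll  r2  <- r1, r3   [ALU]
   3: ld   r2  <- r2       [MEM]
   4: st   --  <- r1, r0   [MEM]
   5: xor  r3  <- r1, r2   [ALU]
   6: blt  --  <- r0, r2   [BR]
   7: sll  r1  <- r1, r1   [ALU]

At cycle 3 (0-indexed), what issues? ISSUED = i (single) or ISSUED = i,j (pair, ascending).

#0 head=0: st/add i0/i1 2-wide
#1 head=2: sll i2 RAW+WAW r2
#2 head=3: ld i3 no-port MEM/MEM
#3 head=4: st/xor i4/i5 2-wide
#4 head=6: blt/sll i6/i7 2-wide

ISSUED = 4,5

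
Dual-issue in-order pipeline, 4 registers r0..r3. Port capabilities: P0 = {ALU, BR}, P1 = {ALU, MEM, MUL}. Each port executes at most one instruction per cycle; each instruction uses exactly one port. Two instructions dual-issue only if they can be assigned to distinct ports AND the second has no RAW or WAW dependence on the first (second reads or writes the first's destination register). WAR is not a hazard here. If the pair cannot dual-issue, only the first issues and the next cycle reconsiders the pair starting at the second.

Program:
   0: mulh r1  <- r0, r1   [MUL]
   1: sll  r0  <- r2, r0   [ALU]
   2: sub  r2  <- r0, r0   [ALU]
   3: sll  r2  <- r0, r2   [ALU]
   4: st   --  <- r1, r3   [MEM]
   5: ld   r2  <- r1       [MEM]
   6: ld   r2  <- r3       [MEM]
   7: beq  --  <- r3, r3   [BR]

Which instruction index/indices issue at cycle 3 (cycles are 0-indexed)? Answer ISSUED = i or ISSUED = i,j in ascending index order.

ISSUED = 5

c0: i0/i1 mulh.MUL;sll.ALU  pair
c1: i2 sub.ALU  RAW+WAW r2
c2: i3/i4 sll.ALU;st.MEM  pair
c3: i5 ld.MEM  no-port MEM/MEM
c4: i6/i7 ld.MEM;beq.BR  pair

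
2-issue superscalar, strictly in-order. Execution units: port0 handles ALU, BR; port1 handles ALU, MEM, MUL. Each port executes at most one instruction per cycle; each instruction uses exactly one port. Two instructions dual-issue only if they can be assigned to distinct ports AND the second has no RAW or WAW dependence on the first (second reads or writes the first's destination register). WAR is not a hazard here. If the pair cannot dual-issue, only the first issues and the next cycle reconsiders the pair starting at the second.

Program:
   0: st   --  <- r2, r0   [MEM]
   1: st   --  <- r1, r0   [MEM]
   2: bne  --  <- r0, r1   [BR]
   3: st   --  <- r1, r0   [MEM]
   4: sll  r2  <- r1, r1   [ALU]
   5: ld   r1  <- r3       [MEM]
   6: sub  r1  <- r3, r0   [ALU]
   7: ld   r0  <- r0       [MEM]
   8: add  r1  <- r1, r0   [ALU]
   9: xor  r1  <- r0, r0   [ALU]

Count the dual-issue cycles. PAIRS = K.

PAIRS = 3

0. st.MEM @i0  | no-port MEM/MEM
1. st.MEM;bne.BR @i1+i2  | 2-wide
2. st.MEM;sll.ALU @i3+i4  | 2-wide
3. ld.MEM @i5  | WAW r1
4. sub.ALU;ld.MEM @i6+i7  | 2-wide
5. add.ALU @i8  | WAW r1
6. xor.ALU @i9  | tail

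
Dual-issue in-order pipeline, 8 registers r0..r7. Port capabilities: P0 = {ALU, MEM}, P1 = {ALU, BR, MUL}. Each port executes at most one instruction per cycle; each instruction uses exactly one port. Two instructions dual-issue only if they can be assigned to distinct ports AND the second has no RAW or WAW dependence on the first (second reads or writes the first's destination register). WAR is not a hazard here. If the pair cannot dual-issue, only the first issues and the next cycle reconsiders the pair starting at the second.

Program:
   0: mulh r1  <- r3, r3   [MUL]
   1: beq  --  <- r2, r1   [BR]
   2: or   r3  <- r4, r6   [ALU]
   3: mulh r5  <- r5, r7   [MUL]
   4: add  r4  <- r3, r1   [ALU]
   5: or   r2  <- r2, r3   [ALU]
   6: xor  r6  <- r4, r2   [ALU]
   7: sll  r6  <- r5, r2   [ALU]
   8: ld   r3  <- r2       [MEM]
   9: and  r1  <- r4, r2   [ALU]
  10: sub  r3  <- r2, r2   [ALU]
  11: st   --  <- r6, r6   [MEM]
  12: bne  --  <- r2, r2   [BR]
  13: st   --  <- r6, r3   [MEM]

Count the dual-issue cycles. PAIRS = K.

c0: i0 mulh.MUL  no-port MUL/BR
c1: i1+i2 beq.BR;or.ALU  pair
c2: i3+i4 mulh.MUL;add.ALU  pair
c3: i5 or.ALU  RAW r2
c4: i6 xor.ALU  WAW r6
c5: i7+i8 sll.ALU;ld.MEM  pair
c6: i9+i10 and.ALU;sub.ALU  pair
c7: i11+i12 st.MEM;bne.BR  pair
c8: i13 st.MEM  tail

PAIRS = 5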